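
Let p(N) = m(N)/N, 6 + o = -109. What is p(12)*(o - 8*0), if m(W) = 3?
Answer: -115/4 ≈ -28.750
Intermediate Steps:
o = -115 (o = -6 - 109 = -115)
p(N) = 3/N
p(12)*(o - 8*0) = (3/12)*(-115 - 8*0) = (3*(1/12))*(-115 + 0) = (1/4)*(-115) = -115/4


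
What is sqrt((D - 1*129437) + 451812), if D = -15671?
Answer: 4*sqrt(19169) ≈ 553.81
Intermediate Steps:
sqrt((D - 1*129437) + 451812) = sqrt((-15671 - 1*129437) + 451812) = sqrt((-15671 - 129437) + 451812) = sqrt(-145108 + 451812) = sqrt(306704) = 4*sqrt(19169)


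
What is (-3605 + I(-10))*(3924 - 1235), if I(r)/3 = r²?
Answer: -8887145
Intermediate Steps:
I(r) = 3*r²
(-3605 + I(-10))*(3924 - 1235) = (-3605 + 3*(-10)²)*(3924 - 1235) = (-3605 + 3*100)*2689 = (-3605 + 300)*2689 = -3305*2689 = -8887145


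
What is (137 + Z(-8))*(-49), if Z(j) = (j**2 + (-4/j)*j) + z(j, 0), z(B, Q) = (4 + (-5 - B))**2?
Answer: -12054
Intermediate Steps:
z(B, Q) = (-1 - B)**2
Z(j) = -4 + j**2 + (1 + j)**2 (Z(j) = (j**2 + (-4/j)*j) + (1 + j)**2 = (j**2 - 4) + (1 + j)**2 = (-4 + j**2) + (1 + j)**2 = -4 + j**2 + (1 + j)**2)
(137 + Z(-8))*(-49) = (137 + (-4 + (-8)**2 + (1 - 8)**2))*(-49) = (137 + (-4 + 64 + (-7)**2))*(-49) = (137 + (-4 + 64 + 49))*(-49) = (137 + 109)*(-49) = 246*(-49) = -12054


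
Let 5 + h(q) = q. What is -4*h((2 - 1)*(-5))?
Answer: 40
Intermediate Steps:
h(q) = -5 + q
-4*h((2 - 1)*(-5)) = -4*(-5 + (2 - 1)*(-5)) = -4*(-5 + 1*(-5)) = -4*(-5 - 5) = -4*(-10) = 40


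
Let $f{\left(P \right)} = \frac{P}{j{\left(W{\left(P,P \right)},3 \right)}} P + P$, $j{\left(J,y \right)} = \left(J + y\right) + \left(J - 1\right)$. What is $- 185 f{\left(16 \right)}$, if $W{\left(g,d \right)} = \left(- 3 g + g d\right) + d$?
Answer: $- \frac{137936}{45} \approx -3065.2$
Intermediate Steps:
$W{\left(g,d \right)} = d - 3 g + d g$ ($W{\left(g,d \right)} = \left(- 3 g + d g\right) + d = d - 3 g + d g$)
$j{\left(J,y \right)} = -1 + y + 2 J$ ($j{\left(J,y \right)} = \left(J + y\right) + \left(-1 + J\right) = -1 + y + 2 J$)
$f{\left(P \right)} = P + \frac{P^{2}}{2 - 4 P + 2 P^{2}}$ ($f{\left(P \right)} = \frac{P}{-1 + 3 + 2 \left(P - 3 P + P P\right)} P + P = \frac{P}{-1 + 3 + 2 \left(P - 3 P + P^{2}\right)} P + P = \frac{P}{-1 + 3 + 2 \left(P^{2} - 2 P\right)} P + P = \frac{P}{-1 + 3 + \left(- 4 P + 2 P^{2}\right)} P + P = \frac{P}{2 - 4 P + 2 P^{2}} P + P = \frac{P^{2}}{2 - 4 P + 2 P^{2}} + P = P + \frac{P^{2}}{2 - 4 P + 2 P^{2}}$)
$- 185 f{\left(16 \right)} = - 185 \cdot \frac{1}{2} \cdot 16 \frac{1}{1 + 16^{2} - 32} \left(2 - 48 + 2 \cdot 16^{2}\right) = - 185 \cdot \frac{1}{2} \cdot 16 \frac{1}{1 + 256 - 32} \left(2 - 48 + 2 \cdot 256\right) = - 185 \cdot \frac{1}{2} \cdot 16 \cdot \frac{1}{225} \left(2 - 48 + 512\right) = - 185 \cdot \frac{1}{2} \cdot 16 \cdot \frac{1}{225} \cdot 466 = \left(-185\right) \frac{3728}{225} = - \frac{137936}{45}$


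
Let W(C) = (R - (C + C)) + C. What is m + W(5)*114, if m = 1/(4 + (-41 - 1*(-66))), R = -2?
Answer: -23141/29 ≈ -797.97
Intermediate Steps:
m = 1/29 (m = 1/(4 + (-41 + 66)) = 1/(4 + 25) = 1/29 ≈ 0.034483)
W(C) = -2 - C (W(C) = (-2 - (C + C)) + C = (-2 - 2*C) + C = -2 - C)
m + W(5)*114 = 1/29 + (-2 - 1*5)*114 = 1/29 + (-2 - 5)*114 = 1/29 - 7*114 = 1/29 - 798 = -23141/29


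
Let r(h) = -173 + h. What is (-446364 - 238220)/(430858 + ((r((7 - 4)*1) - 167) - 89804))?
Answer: -684584/340717 ≈ -2.0092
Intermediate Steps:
(-446364 - 238220)/(430858 + ((r((7 - 4)*1) - 167) - 89804)) = (-446364 - 238220)/(430858 + (((-173 + (7 - 4)*1) - 167) - 89804)) = -684584/(430858 + (((-173 + 3*1) - 167) - 89804)) = -684584/(430858 + (((-173 + 3) - 167) - 89804)) = -684584/(430858 + ((-170 - 167) - 89804)) = -684584/(430858 + (-337 - 89804)) = -684584/(430858 - 90141) = -684584/340717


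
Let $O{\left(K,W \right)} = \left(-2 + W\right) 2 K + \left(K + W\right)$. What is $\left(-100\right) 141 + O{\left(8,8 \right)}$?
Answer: $-13988$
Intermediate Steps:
$O{\left(K,W \right)} = K + W + K \left(-4 + 2 W\right)$ ($O{\left(K,W \right)} = \left(-4 + 2 W\right) K + \left(K + W\right) = K \left(-4 + 2 W\right) + \left(K + W\right) = K + W + K \left(-4 + 2 W\right)$)
$\left(-100\right) 141 + O{\left(8,8 \right)} = \left(-100\right) 141 + \left(8 - 24 + 2 \cdot 8 \cdot 8\right) = -14100 + \left(8 - 24 + 128\right) = -14100 + 112 = -13988$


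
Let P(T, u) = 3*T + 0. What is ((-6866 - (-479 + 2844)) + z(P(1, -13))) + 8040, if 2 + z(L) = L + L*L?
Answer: -1181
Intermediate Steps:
P(T, u) = 3*T
z(L) = -2 + L + L² (z(L) = -2 + (L + L*L) = -2 + (L + L²) = -2 + L + L²)
((-6866 - (-479 + 2844)) + z(P(1, -13))) + 8040 = ((-6866 - (-479 + 2844)) + (-2 + 3*1 + (3*1)²)) + 8040 = ((-6866 - 1*2365) + (-2 + 3 + 3²)) + 8040 = ((-6866 - 2365) + (-2 + 3 + 9)) + 8040 = (-9231 + 10) + 8040 = -9221 + 8040 = -1181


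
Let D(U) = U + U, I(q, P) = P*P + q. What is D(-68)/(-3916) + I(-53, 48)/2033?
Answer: 2272851/1990307 ≈ 1.1420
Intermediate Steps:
I(q, P) = q + P² (I(q, P) = P² + q = q + P²)
D(U) = 2*U
D(-68)/(-3916) + I(-53, 48)/2033 = (2*(-68))/(-3916) + (-53 + 48²)/2033 = -136*(-1/3916) + (-53 + 2304)*(1/2033) = 34/979 + 2251*(1/2033) = 34/979 + 2251/2033 = 2272851/1990307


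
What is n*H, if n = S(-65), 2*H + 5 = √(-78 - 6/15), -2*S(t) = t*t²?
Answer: -1373125/4 + 384475*I*√10/2 ≈ -3.4328e+5 + 6.0791e+5*I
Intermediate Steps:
S(t) = -t³/2 (S(t) = -t*t²/2 = -t³/2)
H = -5/2 + 7*I*√10/5 (H = -5/2 + √(-78 - 6/15)/2 = -5/2 + √(-78 - 6*1/15)/2 = -5/2 + √(-78 - ⅖)/2 = -5/2 + √(-392/5)/2 = -5/2 + (14*I*√10/5)/2 = -5/2 + 7*I*√10/5 ≈ -2.5 + 4.4272*I)
n = 274625/2 (n = -½*(-65)³ = -½*(-274625) = 274625/2 ≈ 1.3731e+5)
n*H = 274625*(-5/2 + 7*I*√10/5)/2 = -1373125/4 + 384475*I*√10/2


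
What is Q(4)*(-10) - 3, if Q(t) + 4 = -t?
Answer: 77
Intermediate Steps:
Q(t) = -4 - t
Q(4)*(-10) - 3 = (-4 - 1*4)*(-10) - 3 = (-4 - 4)*(-10) - 3 = -8*(-10) - 3 = 80 - 3 = 77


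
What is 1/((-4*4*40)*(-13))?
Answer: 1/8320 ≈ 0.00012019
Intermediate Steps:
1/((-4*4*40)*(-13)) = 1/(-16*40*(-13)) = 1/(-640*(-13)) = 1/8320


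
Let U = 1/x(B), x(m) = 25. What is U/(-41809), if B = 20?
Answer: -1/1045225 ≈ -9.5673e-7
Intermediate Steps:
U = 1/25 ≈ 0.040000
U/(-41809) = (1/25)/(-41809) = (1/25)*(-1/41809) = -1/1045225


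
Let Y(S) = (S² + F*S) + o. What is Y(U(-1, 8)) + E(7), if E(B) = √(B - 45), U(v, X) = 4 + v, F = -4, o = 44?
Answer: 41 + I*√38 ≈ 41.0 + 6.1644*I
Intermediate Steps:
E(B) = √(-45 + B)
Y(S) = 44 + S² - 4*S (Y(S) = (S² - 4*S) + 44 = 44 + S² - 4*S)
Y(U(-1, 8)) + E(7) = (44 + (4 - 1)² - 4*(4 - 1)) + √(-45 + 7) = (44 + 3² - 4*3) + √(-38) = (44 + 9 - 12) + I*√38 = 41 + I*√38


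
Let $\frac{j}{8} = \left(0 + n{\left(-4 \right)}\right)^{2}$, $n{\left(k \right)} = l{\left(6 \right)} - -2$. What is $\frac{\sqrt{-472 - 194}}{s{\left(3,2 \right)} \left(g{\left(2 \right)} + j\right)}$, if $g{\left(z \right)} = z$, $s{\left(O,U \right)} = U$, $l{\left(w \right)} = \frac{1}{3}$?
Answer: $\frac{27 i \sqrt{74}}{820} \approx 0.28325 i$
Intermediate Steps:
$l{\left(w \right)} = \frac{1}{3}$
$n{\left(k \right)} = \frac{7}{3}$ ($n{\left(k \right)} = \frac{1}{3} - -2 = \frac{1}{3} + 2 = \frac{7}{3}$)
$j = \frac{392}{9}$ ($j = 8 \left(0 + \frac{7}{3}\right)^{2} = 8 \left(\frac{7}{3}\right)^{2} = 8 \cdot \frac{49}{9} = \frac{392}{9} \approx 43.556$)
$\frac{\sqrt{-472 - 194}}{s{\left(3,2 \right)} \left(g{\left(2 \right)} + j\right)} = \frac{\sqrt{-472 - 194}}{2 \left(2 + \frac{392}{9}\right)} = \frac{\sqrt{-666}}{2 \cdot \frac{410}{9}} = \frac{3 i \sqrt{74}}{\frac{820}{9}} = 3 i \sqrt{74} \cdot \frac{9}{820} = \frac{27 i \sqrt{74}}{820}$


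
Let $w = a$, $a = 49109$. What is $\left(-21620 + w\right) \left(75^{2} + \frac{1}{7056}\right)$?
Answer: $\frac{7422030187}{48} \approx 1.5463 \cdot 10^{8}$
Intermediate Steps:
$w = 49109$
$\left(-21620 + w\right) \left(75^{2} + \frac{1}{7056}\right) = \left(-21620 + 49109\right) \left(75^{2} + \frac{1}{7056}\right) = 27489 \left(5625 + \frac{1}{7056}\right) = 27489 \cdot \frac{39690001}{7056} = \frac{7422030187}{48}$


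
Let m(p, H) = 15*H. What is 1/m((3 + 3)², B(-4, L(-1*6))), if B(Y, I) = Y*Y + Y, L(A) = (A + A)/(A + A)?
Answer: 1/180 ≈ 0.0055556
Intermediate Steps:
L(A) = 1 (L(A) = (2*A)/((2*A)) = (2*A)*(1/(2*A)) = 1)
B(Y, I) = Y + Y² (B(Y, I) = Y² + Y = Y + Y²)
1/m((3 + 3)², B(-4, L(-1*6))) = 1/(15*(-4*(1 - 4))) = 1/(15*(-4*(-3))) = 1/(15*12) = 1/180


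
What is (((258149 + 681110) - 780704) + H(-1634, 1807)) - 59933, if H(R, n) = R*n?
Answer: -2854016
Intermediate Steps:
(((258149 + 681110) - 780704) + H(-1634, 1807)) - 59933 = (((258149 + 681110) - 780704) - 1634*1807) - 59933 = ((939259 - 780704) - 2952638) - 59933 = (158555 - 2952638) - 59933 = -2794083 - 59933 = -2854016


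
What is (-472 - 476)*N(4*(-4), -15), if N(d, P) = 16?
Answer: -15168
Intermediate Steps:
(-472 - 476)*N(4*(-4), -15) = (-472 - 476)*16 = -948*16 = -15168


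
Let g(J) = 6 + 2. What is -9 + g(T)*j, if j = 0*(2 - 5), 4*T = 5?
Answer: -9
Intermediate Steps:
T = 5/4 (T = (¼)*5 = 5/4 ≈ 1.2500)
j = 0 (j = 0*(-3) = 0)
g(J) = 8
-9 + g(T)*j = -9 + 8*0 = -9 + 0 = -9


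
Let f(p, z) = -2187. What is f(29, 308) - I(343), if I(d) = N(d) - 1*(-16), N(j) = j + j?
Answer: -2889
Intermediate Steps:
N(j) = 2*j
I(d) = 16 + 2*d (I(d) = 2*d - 1*(-16) = 2*d + 16 = 16 + 2*d)
f(29, 308) - I(343) = -2187 - (16 + 2*343) = -2187 - (16 + 686) = -2187 - 1*702 = -2187 - 702 = -2889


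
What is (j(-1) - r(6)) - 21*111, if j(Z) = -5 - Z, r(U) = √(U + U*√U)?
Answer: -2335 - √(6 + 6*√6) ≈ -2339.6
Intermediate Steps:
r(U) = √(U + U^(3/2))
(j(-1) - r(6)) - 21*111 = ((-5 - 1*(-1)) - √(6 + 6^(3/2))) - 21*111 = ((-5 + 1) - √(6 + 6*√6)) - 2331 = (-4 - √(6 + 6*√6)) - 2331 = -2335 - √(6 + 6*√6)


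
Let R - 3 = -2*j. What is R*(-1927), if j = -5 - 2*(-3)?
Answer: -1927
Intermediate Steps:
j = 1 (j = -5 + 6 = 1)
R = 1 (R = 3 - 2*1 = 3 - 2 = 1)
R*(-1927) = 1*(-1927) = -1927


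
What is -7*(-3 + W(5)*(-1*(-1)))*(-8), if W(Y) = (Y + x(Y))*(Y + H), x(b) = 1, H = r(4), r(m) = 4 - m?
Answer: 1512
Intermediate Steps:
H = 0 (H = 4 - 1*4 = 4 - 4 = 0)
W(Y) = Y*(1 + Y) (W(Y) = (Y + 1)*(Y + 0) = (1 + Y)*Y = Y*(1 + Y))
-7*(-3 + W(5)*(-1*(-1)))*(-8) = -7*(-3 + (5*(1 + 5))*(-1*(-1)))*(-8) = -7*(-3 + (5*6)*1)*(-8) = -7*(-3 + 30*1)*(-8) = -7*(-3 + 30)*(-8) = -7*27*(-8) = -189*(-8) = 1512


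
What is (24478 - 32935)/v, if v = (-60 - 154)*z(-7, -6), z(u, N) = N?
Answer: -2819/428 ≈ -6.5864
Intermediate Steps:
v = 1284 (v = (-60 - 154)*(-6) = -214*(-6) = 1284)
(24478 - 32935)/v = (24478 - 32935)/1284 = -8457*1/1284 = -2819/428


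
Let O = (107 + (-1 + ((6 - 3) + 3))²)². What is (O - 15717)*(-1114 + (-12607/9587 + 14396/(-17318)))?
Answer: -158163077110107/83013833 ≈ -1.9053e+6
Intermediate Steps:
O = 17424 (O = (107 + (-1 + (3 + 3))²)² = (107 + (-1 + 6)²)² = (107 + 5²)² = (107 + 25)² = 132² = 17424)
(O - 15717)*(-1114 + (-12607/9587 + 14396/(-17318))) = (17424 - 15717)*(-1114 + (-12607/9587 + 14396/(-17318))) = 1707*(-1114 + (-12607*1/9587 + 14396*(-1/17318))) = 1707*(-1114 + (-12607/9587 - 7198/8659)) = 1707*(-1114 - 178171239/83013833) = 1707*(-92655581201/83013833) = -158163077110107/83013833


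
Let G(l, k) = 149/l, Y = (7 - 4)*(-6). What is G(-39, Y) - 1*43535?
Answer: -1698014/39 ≈ -43539.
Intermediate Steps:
Y = -18 (Y = 3*(-6) = -18)
G(-39, Y) - 1*43535 = 149/(-39) - 1*43535 = 149*(-1/39) - 43535 = -149/39 - 43535 = -1698014/39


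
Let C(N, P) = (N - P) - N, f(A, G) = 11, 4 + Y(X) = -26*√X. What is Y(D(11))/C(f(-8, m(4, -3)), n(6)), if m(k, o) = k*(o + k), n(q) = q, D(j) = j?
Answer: ⅔ + 13*√11/3 ≈ 15.039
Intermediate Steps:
Y(X) = -4 - 26*√X
m(k, o) = k*(k + o)
C(N, P) = -P
Y(D(11))/C(f(-8, m(4, -3)), n(6)) = (-4 - 26*√11)/((-1*6)) = (-4 - 26*√11)/(-6) = (-4 - 26*√11)*(-⅙) = ⅔ + 13*√11/3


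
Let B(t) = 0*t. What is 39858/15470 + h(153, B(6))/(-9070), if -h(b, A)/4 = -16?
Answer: 198089/77095 ≈ 2.5694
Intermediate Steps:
B(t) = 0
h(b, A) = 64 (h(b, A) = -4*(-16) = 64)
39858/15470 + h(153, B(6))/(-9070) = 39858/15470 + 64/(-9070) = 39858*(1/15470) + 64*(-1/9070) = 219/85 - 32/4535 = 198089/77095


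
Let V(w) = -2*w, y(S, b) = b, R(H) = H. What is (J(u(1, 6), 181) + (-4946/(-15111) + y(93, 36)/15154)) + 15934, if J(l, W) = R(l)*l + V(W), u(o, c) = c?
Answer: 1787092049416/114496047 ≈ 15608.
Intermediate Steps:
J(l, W) = l² - 2*W (J(l, W) = l*l - 2*W = l² - 2*W)
(J(u(1, 6), 181) + (-4946/(-15111) + y(93, 36)/15154)) + 15934 = ((6² - 2*181) + (-4946/(-15111) + 36/15154)) + 15934 = ((36 - 362) + (-4946*(-1/15111) + 36*(1/15154))) + 15934 = (-326 + (4946/15111 + 18/7577)) + 15934 = (-326 + 37747840/114496047) + 15934 = -37287963482/114496047 + 15934 = 1787092049416/114496047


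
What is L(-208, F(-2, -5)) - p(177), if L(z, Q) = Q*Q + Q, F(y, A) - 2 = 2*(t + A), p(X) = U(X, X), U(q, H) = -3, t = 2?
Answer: 15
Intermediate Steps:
p(X) = -3
F(y, A) = 6 + 2*A (F(y, A) = 2 + 2*(2 + A) = 2 + (4 + 2*A) = 6 + 2*A)
L(z, Q) = Q + Q**2 (L(z, Q) = Q**2 + Q = Q + Q**2)
L(-208, F(-2, -5)) - p(177) = (6 + 2*(-5))*(1 + (6 + 2*(-5))) - 1*(-3) = (6 - 10)*(1 + (6 - 10)) + 3 = -4*(1 - 4) + 3 = -4*(-3) + 3 = 12 + 3 = 15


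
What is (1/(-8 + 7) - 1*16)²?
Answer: 289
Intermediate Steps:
(1/(-8 + 7) - 1*16)² = (1/(-1) - 16)² = (-1 - 16)² = (-17)² = 289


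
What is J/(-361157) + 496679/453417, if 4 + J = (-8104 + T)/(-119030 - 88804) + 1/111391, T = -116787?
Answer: 461423549633059956091/421228769600426395454 ≈ 1.0954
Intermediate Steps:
J = -78691407161/23150837094 (J = -4 + ((-8104 - 116787)/(-119030 - 88804) + 1/111391) = -4 + (-124891/(-207834) + 1/111391) = -4 + (-124891*(-1/207834) + 1/111391) = -4 + (124891/207834 + 1/111391) = -4 + 13911941215/23150837094 = -78691407161/23150837094 ≈ -3.3991)
J/(-361157) + 496679/453417 = -78691407161/23150837094/(-361157) + 496679/453417 = -78691407161/23150837094*(-1/361157) + 496679*(1/453417) = 78691407161/8361086872357758 + 496679/453417 = 461423549633059956091/421228769600426395454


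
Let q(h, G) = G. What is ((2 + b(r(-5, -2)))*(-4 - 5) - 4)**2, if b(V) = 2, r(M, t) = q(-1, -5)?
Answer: 1600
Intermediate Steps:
r(M, t) = -5
((2 + b(r(-5, -2)))*(-4 - 5) - 4)**2 = ((2 + 2)*(-4 - 5) - 4)**2 = (4*(-9) - 4)**2 = (-36 - 4)**2 = (-40)**2 = 1600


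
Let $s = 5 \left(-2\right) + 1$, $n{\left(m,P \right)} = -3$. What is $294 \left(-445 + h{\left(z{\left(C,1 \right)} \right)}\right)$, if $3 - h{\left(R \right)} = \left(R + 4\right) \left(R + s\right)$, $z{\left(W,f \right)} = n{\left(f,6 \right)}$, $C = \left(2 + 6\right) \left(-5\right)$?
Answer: $-126420$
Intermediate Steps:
$C = -40$ ($C = 8 \left(-5\right) = -40$)
$z{\left(W,f \right)} = -3$
$s = -9$ ($s = -10 + 1 = -9$)
$h{\left(R \right)} = 3 - \left(-9 + R\right) \left(4 + R\right)$ ($h{\left(R \right)} = 3 - \left(R + 4\right) \left(R - 9\right) = 3 - \left(4 + R\right) \left(-9 + R\right) = 3 - \left(-9 + R\right) \left(4 + R\right)$)
$294 \left(-445 + h{\left(z{\left(C,1 \right)} \right)}\right) = 294 \left(-445 + \left(39 - \left(-3\right)^{2} + 5 \left(-3\right)\right)\right) = 294 \left(-445 - -15\right) = 294 \left(-445 + 15\right) = 294 \left(-430\right) = -126420$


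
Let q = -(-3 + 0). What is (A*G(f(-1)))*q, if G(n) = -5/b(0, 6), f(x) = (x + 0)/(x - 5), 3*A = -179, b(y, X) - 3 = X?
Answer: 895/9 ≈ 99.444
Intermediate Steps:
b(y, X) = 3 + X
A = -179/3 (A = (1/3)*(-179) = -179/3 ≈ -59.667)
q = 3 (q = -1*(-3) = 3)
f(x) = x/(-5 + x)
G(n) = -5/9 (G(n) = -5/(3 + 6) = -5/9)
(A*G(f(-1)))*q = -179/3*(-5/9)*3 = (895/27)*3 = 895/9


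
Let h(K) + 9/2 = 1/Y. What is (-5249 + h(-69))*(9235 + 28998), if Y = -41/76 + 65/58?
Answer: -514427270747/2562 ≈ -2.0079e+8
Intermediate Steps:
Y = 1281/2204 (Y = -41*1/76 + 65*(1/58) = -41/76 + 65/58 = 1281/2204 ≈ 0.58122)
h(K) = -7121/2562 (h(K) = -9/2 + 1/(1281/2204) = -9/2 + 2204/1281 = -7121/2562)
(-5249 + h(-69))*(9235 + 28998) = (-5249 - 7121/2562)*(9235 + 28998) = -13455059/2562*38233 = -514427270747/2562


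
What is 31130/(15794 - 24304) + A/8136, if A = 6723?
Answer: -2178455/769304 ≈ -2.8317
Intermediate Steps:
31130/(15794 - 24304) + A/8136 = 31130/(15794 - 24304) + 6723/8136 = 31130/(-8510) + 6723*(1/8136) = 31130*(-1/8510) + 747/904 = -3113/851 + 747/904 = -2178455/769304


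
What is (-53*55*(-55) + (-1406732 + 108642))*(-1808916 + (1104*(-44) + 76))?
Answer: 2113302915240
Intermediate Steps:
(-53*55*(-55) + (-1406732 + 108642))*(-1808916 + (1104*(-44) + 76)) = (-2915*(-55) - 1298090)*(-1808916 + (-48576 + 76)) = (160325 - 1298090)*(-1808916 - 48500) = -1137765*(-1857416) = 2113302915240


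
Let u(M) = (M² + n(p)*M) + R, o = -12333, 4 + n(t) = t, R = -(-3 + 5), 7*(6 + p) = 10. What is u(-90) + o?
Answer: -24245/7 ≈ -3463.6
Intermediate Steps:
p = -32/7 (p = -6 + (⅐)*10 = -6 + 10/7 = -32/7 ≈ -4.5714)
R = -2 (R = -1*2 = -2)
n(t) = -4 + t
u(M) = -2 + M² - 60*M/7 (u(M) = (M² + (-4 - 32/7)*M) - 2 = (M² - 60*M/7) - 2 = -2 + M² - 60*M/7)
u(-90) + o = (-2 + (-90)² - 60/7*(-90)) - 12333 = (-2 + 8100 + 5400/7) - 12333 = 62086/7 - 12333 = -24245/7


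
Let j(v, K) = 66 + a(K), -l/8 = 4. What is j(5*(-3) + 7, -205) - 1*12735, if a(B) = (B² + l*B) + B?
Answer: 35711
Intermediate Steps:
l = -32 (l = -8*4 = -32)
a(B) = B² - 31*B (a(B) = (B² - 32*B) + B = B² - 31*B)
j(v, K) = 66 + K*(-31 + K)
j(5*(-3) + 7, -205) - 1*12735 = (66 - 205*(-31 - 205)) - 1*12735 = (66 - 205*(-236)) - 12735 = (66 + 48380) - 12735 = 48446 - 12735 = 35711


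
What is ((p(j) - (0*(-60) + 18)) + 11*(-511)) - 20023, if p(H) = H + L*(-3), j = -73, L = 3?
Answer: -25744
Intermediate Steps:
p(H) = -9 + H (p(H) = H + 3*(-3) = H - 9 = -9 + H)
((p(j) - (0*(-60) + 18)) + 11*(-511)) - 20023 = (((-9 - 73) - (0*(-60) + 18)) + 11*(-511)) - 20023 = ((-82 - (0 + 18)) - 5621) - 20023 = ((-82 - 1*18) - 5621) - 20023 = ((-82 - 18) - 5621) - 20023 = (-100 - 5621) - 20023 = -5721 - 20023 = -25744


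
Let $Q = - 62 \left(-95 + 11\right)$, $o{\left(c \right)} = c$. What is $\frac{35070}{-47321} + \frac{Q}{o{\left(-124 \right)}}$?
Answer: $- \frac{2022552}{47321} \approx -42.741$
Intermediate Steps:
$Q = 5208$ ($Q = \left(-62\right) \left(-84\right) = 5208$)
$\frac{35070}{-47321} + \frac{Q}{o{\left(-124 \right)}} = \frac{35070}{-47321} + \frac{5208}{-124} = 35070 \left(- \frac{1}{47321}\right) + 5208 \left(- \frac{1}{124}\right) = - \frac{35070}{47321} - 42 = - \frac{2022552}{47321}$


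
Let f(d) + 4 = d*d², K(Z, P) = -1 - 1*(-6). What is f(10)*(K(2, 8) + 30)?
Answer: 34860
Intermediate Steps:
K(Z, P) = 5 (K(Z, P) = -1 + 6 = 5)
f(d) = -4 + d³ (f(d) = -4 + d*d² = -4 + d³)
f(10)*(K(2, 8) + 30) = (-4 + 10³)*(5 + 30) = (-4 + 1000)*35 = 996*35 = 34860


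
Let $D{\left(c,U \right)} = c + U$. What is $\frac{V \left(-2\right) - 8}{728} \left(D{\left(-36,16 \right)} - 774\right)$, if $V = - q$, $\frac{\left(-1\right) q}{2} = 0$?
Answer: $\frac{794}{91} \approx 8.7253$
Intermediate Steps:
$q = 0$ ($q = \left(-2\right) 0 = 0$)
$D{\left(c,U \right)} = U + c$
$V = 0$ ($V = \left(-1\right) 0 = 0$)
$\frac{V \left(-2\right) - 8}{728} \left(D{\left(-36,16 \right)} - 774\right) = \frac{0 \left(-2\right) - 8}{728} \left(\left(16 - 36\right) - 774\right) = \left(0 - 8\right) \frac{1}{728} \left(-20 - 774\right) = \left(-8\right) \frac{1}{728} \left(-794\right) = \left(- \frac{1}{91}\right) \left(-794\right) = \frac{794}{91}$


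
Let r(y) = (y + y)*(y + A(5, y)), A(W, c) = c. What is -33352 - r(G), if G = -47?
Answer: -42188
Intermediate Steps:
r(y) = 4*y² (r(y) = (y + y)*(y + y) = (2*y)*(2*y) = 4*y²)
-33352 - r(G) = -33352 - 4*(-47)² = -33352 - 4*2209 = -33352 - 1*8836 = -33352 - 8836 = -42188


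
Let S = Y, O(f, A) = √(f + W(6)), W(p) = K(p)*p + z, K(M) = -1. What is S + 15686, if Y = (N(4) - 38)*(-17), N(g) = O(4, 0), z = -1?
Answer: 16332 - 17*I*√3 ≈ 16332.0 - 29.445*I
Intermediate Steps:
W(p) = -1 - p (W(p) = -p - 1 = -1 - p)
O(f, A) = √(-7 + f) (O(f, A) = √(f + (-1 - 1*6)) = √(f + (-1 - 6)) = √(f - 7) = √(-7 + f))
N(g) = I*√3 (N(g) = √(-7 + 4) = √(-3) = I*√3)
Y = 646 - 17*I*√3 (Y = (I*√3 - 38)*(-17) = (-38 + I*√3)*(-17) = 646 - 17*I*√3 ≈ 646.0 - 29.445*I)
S = 646 - 17*I*√3 ≈ 646.0 - 29.445*I
S + 15686 = (646 - 17*I*√3) + 15686 = 16332 - 17*I*√3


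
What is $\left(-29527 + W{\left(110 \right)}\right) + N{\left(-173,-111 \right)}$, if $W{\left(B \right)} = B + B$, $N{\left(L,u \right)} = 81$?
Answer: $-29226$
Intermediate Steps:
$W{\left(B \right)} = 2 B$
$\left(-29527 + W{\left(110 \right)}\right) + N{\left(-173,-111 \right)} = \left(-29527 + 2 \cdot 110\right) + 81 = \left(-29527 + 220\right) + 81 = -29307 + 81 = -29226$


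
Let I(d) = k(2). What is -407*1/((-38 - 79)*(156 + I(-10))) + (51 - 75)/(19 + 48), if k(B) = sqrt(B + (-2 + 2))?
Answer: -821486/2445567 - 407*sqrt(2)/2847078 ≈ -0.33611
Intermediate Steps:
k(B) = sqrt(B) (k(B) = sqrt(B + 0) = sqrt(B))
I(d) = sqrt(2)
-407*1/((-38 - 79)*(156 + I(-10))) + (51 - 75)/(19 + 48) = -407*1/((-38 - 79)*(156 + sqrt(2))) + (51 - 75)/(19 + 48) = -407*(-1/(117*(156 + sqrt(2)))) - 24/67 = -407/(-18252 - 117*sqrt(2)) - 24*1/67 = -407/(-18252 - 117*sqrt(2)) - 24/67 = -24/67 - 407/(-18252 - 117*sqrt(2))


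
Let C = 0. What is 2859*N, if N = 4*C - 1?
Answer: -2859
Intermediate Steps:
N = -1 (N = 4*0 - 1 = 0 - 1 = -1)
2859*N = 2859*(-1) = -2859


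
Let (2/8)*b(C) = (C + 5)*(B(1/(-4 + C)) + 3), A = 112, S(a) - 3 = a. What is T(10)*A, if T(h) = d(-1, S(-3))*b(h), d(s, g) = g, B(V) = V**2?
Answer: 0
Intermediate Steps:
S(a) = 3 + a
b(C) = 4*(3 + (-4 + C)**(-2))*(5 + C) (b(C) = 4*((C + 5)*((1/(-4 + C))**2 + 3)) = 4*((5 + C)*((-4 + C)**(-2) + 3)) = 4*((5 + C)*(3 + (-4 + C)**(-2))) = 4*((3 + (-4 + C)**(-2))*(5 + C)) = 4*(3 + (-4 + C)**(-2))*(5 + C))
T(h) = 0 (T(h) = (3 - 3)*(4*(5 + h + 3*(-4 + h)**2*(5 + h))/(-4 + h)**2) = 0*(4*(5 + h + 3*(-4 + h)**2*(5 + h))/(-4 + h)**2) = 0)
T(10)*A = 0*112 = 0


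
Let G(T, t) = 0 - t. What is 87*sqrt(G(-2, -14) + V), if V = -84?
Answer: 87*I*sqrt(70) ≈ 727.89*I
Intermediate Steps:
G(T, t) = -t
87*sqrt(G(-2, -14) + V) = 87*sqrt(-1*(-14) - 84) = 87*sqrt(14 - 84) = 87*sqrt(-70) = 87*(I*sqrt(70)) = 87*I*sqrt(70)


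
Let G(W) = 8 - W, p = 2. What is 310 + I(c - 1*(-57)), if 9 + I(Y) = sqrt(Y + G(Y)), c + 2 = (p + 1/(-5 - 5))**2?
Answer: 301 + 2*sqrt(2) ≈ 303.83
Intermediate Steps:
c = 161/100 (c = -2 + (2 + 1/(-5 - 5))**2 = -2 + (2 + 1/(-10))**2 = -2 + (2 - 1/10)**2 = -2 + (19/10)**2 = -2 + 361/100 = 161/100 ≈ 1.6100)
I(Y) = -9 + 2*sqrt(2) (I(Y) = -9 + sqrt(Y + (8 - Y)) = -9 + sqrt(8) = -9 + 2*sqrt(2))
310 + I(c - 1*(-57)) = 310 + (-9 + 2*sqrt(2)) = 301 + 2*sqrt(2)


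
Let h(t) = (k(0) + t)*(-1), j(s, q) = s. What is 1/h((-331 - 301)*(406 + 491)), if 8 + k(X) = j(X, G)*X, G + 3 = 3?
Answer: 1/566912 ≈ 1.7639e-6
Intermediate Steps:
G = 0 (G = -3 + 3 = 0)
k(X) = -8 + X**2 (k(X) = -8 + X*X = -8 + X**2)
h(t) = 8 - t (h(t) = ((-8 + 0**2) + t)*(-1) = ((-8 + 0) + t)*(-1) = (-8 + t)*(-1) = 8 - t)
1/h((-331 - 301)*(406 + 491)) = 1/(8 - (-331 - 301)*(406 + 491)) = 1/(8 - (-632)*897) = 1/(8 - 1*(-566904)) = 1/(8 + 566904) = 1/566912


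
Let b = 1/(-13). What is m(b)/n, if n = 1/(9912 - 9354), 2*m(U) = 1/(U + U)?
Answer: -3627/2 ≈ -1813.5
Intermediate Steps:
b = -1/13 ≈ -0.076923
m(U) = 1/(4*U) (m(U) = 1/(2*(U + U)) = 1/(2*((2*U))) = (1/(2*U))/2 = 1/(4*U))
n = 1/558 ≈ 0.0017921
m(b)/n = (1/(4*(-1/13)))/(1/558) = ((¼)*(-13))*558 = -13/4*558 = -3627/2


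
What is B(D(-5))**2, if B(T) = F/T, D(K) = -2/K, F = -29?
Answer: 21025/4 ≈ 5256.3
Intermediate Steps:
B(T) = -29/T
B(D(-5))**2 = (-29/((-2/(-5))))**2 = (-29/((-2*(-1/5))))**2 = (-29/2/5)**2 = (-29*5/2)**2 = (-145/2)**2 = 21025/4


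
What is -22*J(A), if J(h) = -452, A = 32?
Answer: 9944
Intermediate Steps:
-22*J(A) = -22*(-452) = 9944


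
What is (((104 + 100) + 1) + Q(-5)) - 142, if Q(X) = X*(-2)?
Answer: 73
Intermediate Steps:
Q(X) = -2*X
(((104 + 100) + 1) + Q(-5)) - 142 = (((104 + 100) + 1) - 2*(-5)) - 142 = ((204 + 1) + 10) - 142 = (205 + 10) - 142 = 215 - 142 = 73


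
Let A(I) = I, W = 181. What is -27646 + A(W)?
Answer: -27465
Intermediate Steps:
-27646 + A(W) = -27646 + 181 = -27465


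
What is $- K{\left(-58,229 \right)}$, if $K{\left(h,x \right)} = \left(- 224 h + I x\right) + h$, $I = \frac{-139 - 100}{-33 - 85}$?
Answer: $- \frac{1580943}{118} \approx -13398.0$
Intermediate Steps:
$I = \frac{239}{118}$ ($I = - \frac{239}{-118} = \left(-239\right) \left(- \frac{1}{118}\right) = \frac{239}{118} \approx 2.0254$)
$K{\left(h,x \right)} = - 223 h + \frac{239 x}{118}$ ($K{\left(h,x \right)} = \left(- 224 h + \frac{239 x}{118}\right) + h = - 223 h + \frac{239 x}{118}$)
$- K{\left(-58,229 \right)} = - (\left(-223\right) \left(-58\right) + \frac{239}{118} \cdot 229) = - (12934 + \frac{54731}{118}) = \left(-1\right) \frac{1580943}{118} = - \frac{1580943}{118}$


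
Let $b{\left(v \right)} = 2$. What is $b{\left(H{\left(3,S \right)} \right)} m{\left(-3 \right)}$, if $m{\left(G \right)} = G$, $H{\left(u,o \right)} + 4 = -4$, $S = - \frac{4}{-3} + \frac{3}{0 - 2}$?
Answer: $-6$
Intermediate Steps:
$S = - \frac{1}{6}$ ($S = \left(-4\right) \left(- \frac{1}{3}\right) + \frac{3}{0 - 2} = \frac{4}{3} + \frac{3}{-2} = \frac{4}{3} + 3 \left(- \frac{1}{2}\right) = \frac{4}{3} - \frac{3}{2} = - \frac{1}{6} \approx -0.16667$)
$H{\left(u,o \right)} = -8$ ($H{\left(u,o \right)} = -4 - 4 = -8$)
$b{\left(H{\left(3,S \right)} \right)} m{\left(-3 \right)} = 2 \left(-3\right) = -6$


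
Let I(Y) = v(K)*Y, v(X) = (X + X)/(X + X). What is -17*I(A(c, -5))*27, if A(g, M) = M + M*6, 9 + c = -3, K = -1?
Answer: 16065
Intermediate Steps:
v(X) = 1 (v(X) = (2*X)/((2*X)) = (2*X)*(1/(2*X)) = 1)
c = -12 (c = -9 - 3 = -12)
A(g, M) = 7*M (A(g, M) = M + 6*M = 7*M)
I(Y) = Y (I(Y) = 1*Y = Y)
-17*I(A(c, -5))*27 = -119*(-5)*27 = -17*(-35)*27 = 595*27 = 16065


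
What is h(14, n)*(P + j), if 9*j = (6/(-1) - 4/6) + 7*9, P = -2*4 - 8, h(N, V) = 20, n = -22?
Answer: -5260/27 ≈ -194.81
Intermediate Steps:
P = -16 (P = -8 - 8 = -16)
j = 169/27 (j = ((6/(-1) - 4/6) + 7*9)/9 = ((6*(-1) - 4*⅙) + 63)/9 = ((-6 - ⅔) + 63)/9 = (-20/3 + 63)/9 = (⅑)*(169/3) = 169/27 ≈ 6.2593)
h(14, n)*(P + j) = 20*(-16 + 169/27) = 20*(-263/27) = -5260/27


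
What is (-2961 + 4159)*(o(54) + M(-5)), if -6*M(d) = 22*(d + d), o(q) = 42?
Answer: 282728/3 ≈ 94243.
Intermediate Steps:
M(d) = -22*d/3 (M(d) = -11*(d + d)/3 = -11*2*d/3 = -22*d/3)
(-2961 + 4159)*(o(54) + M(-5)) = (-2961 + 4159)*(42 - 22/3*(-5)) = 1198*(42 + 110/3) = 1198*(236/3) = 282728/3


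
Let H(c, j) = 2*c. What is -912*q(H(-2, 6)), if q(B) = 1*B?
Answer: 3648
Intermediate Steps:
q(B) = B
-912*q(H(-2, 6)) = -1824*(-2) = -912*(-4) = 3648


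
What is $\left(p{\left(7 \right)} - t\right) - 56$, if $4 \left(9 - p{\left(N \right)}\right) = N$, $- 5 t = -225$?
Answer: $- \frac{375}{4} \approx -93.75$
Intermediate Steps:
$t = 45$ ($t = \left(- \frac{1}{5}\right) \left(-225\right) = 45$)
$p{\left(N \right)} = 9 - \frac{N}{4}$
$\left(p{\left(7 \right)} - t\right) - 56 = \left(\left(9 - \frac{7}{4}\right) - 45\right) - 56 = \left(\frac{29}{4} - 45\right) - 56 = - \frac{151}{4} - 56 = - \frac{375}{4}$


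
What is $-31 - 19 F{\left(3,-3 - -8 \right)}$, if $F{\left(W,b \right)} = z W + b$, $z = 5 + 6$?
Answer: $-753$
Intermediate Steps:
$z = 11$
$F{\left(W,b \right)} = b + 11 W$ ($F{\left(W,b \right)} = 11 W + b = b + 11 W$)
$-31 - 19 F{\left(3,-3 - -8 \right)} = -31 - 19 \left(\left(-3 - -8\right) + 11 \cdot 3\right) = -31 - 19 \left(\left(-3 + 8\right) + 33\right) = -31 - 19 \left(5 + 33\right) = -31 - 722 = -753$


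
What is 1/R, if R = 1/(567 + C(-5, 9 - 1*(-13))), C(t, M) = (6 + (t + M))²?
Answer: 1096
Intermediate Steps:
C(t, M) = (6 + M + t)² (C(t, M) = (6 + (M + t))² = (6 + M + t)²)
R = 1/1096 (R = 1/(567 + (6 + (9 - 1*(-13)) - 5)²) = 1/(567 + (6 + (9 + 13) - 5)²) = 1/(567 + (6 + 22 - 5)²) = 1/(567 + 23²) = 1/(567 + 529) = 1/1096 ≈ 0.00091241)
1/R = 1/(1/1096) = 1096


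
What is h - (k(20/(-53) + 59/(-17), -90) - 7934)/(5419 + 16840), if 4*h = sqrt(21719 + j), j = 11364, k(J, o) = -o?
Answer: 7844/22259 + sqrt(33083)/4 ≈ 45.824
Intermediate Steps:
h = sqrt(33083)/4 (h = sqrt(21719 + 11364)/4 = sqrt(33083)/4 ≈ 45.472)
h - (k(20/(-53) + 59/(-17), -90) - 7934)/(5419 + 16840) = sqrt(33083)/4 - (-1*(-90) - 7934)/(5419 + 16840) = sqrt(33083)/4 - (90 - 7934)/22259 = sqrt(33083)/4 - (-7844)/22259 = sqrt(33083)/4 - 1*(-7844/22259) = sqrt(33083)/4 + 7844/22259 = 7844/22259 + sqrt(33083)/4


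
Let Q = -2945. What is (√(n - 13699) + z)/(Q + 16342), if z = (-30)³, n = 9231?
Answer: -27000/13397 + 2*I*√1117/13397 ≈ -2.0154 + 0.0049894*I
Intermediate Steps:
z = -27000
(√(n - 13699) + z)/(Q + 16342) = (√(9231 - 13699) - 27000)/(-2945 + 16342) = (√(-4468) - 27000)/13397 = (2*I*√1117 - 27000)*(1/13397) = (-27000 + 2*I*√1117)*(1/13397) = -27000/13397 + 2*I*√1117/13397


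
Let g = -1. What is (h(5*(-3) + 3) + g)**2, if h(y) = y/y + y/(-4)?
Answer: 9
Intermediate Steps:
h(y) = 1 - y/4 (h(y) = 1 + y*(-1/4) = 1 - y/4)
(h(5*(-3) + 3) + g)**2 = ((1 - (5*(-3) + 3)/4) - 1)**2 = ((1 - (-15 + 3)/4) - 1)**2 = ((1 - 1/4*(-12)) - 1)**2 = ((1 + 3) - 1)**2 = (4 - 1)**2 = 3**2 = 9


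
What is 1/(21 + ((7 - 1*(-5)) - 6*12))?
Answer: -1/39 ≈ -0.025641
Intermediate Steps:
1/(21 + ((7 - 1*(-5)) - 6*12)) = 1/(21 + ((7 + 5) - 72)) = 1/(21 + (12 - 72)) = 1/(21 - 60) = 1/(-39) = -1/39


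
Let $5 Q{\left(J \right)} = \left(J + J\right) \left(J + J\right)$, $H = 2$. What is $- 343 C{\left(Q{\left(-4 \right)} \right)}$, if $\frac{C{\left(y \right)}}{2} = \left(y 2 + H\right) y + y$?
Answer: $- \frac{6278272}{25} \approx -2.5113 \cdot 10^{5}$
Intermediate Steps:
$Q{\left(J \right)} = \frac{4 J^{2}}{5}$ ($Q{\left(J \right)} = \frac{\left(J + J\right) \left(J + J\right)}{5} = \frac{2 J 2 J}{5} = \frac{4 J^{2}}{5}$)
$C{\left(y \right)} = 2 y + 2 y \left(2 + 2 y\right)$ ($C{\left(y \right)} = 2 \left(\left(y 2 + 2\right) y + y\right) = 2 \left(\left(2 y + 2\right) y + y\right) = 2 \left(\left(2 + 2 y\right) y + y\right) = 2 \left(y \left(2 + 2 y\right) + y\right) = 2 \left(y + y \left(2 + 2 y\right)\right) = 2 y + 2 y \left(2 + 2 y\right)$)
$- 343 C{\left(Q{\left(-4 \right)} \right)} = - 343 \cdot 2 \frac{4 \left(-4\right)^{2}}{5} \left(3 + 2 \frac{4 \left(-4\right)^{2}}{5}\right) = - 343 \cdot 2 \cdot \frac{4}{5} \cdot 16 \left(3 + 2 \cdot \frac{4}{5} \cdot 16\right) = - 343 \cdot 2 \cdot \frac{64}{5} \left(3 + 2 \cdot \frac{64}{5}\right) = - 343 \cdot 2 \cdot \frac{64}{5} \left(3 + \frac{128}{5}\right) = - 343 \cdot 2 \cdot \frac{64}{5} \cdot \frac{143}{5} = \left(-343\right) \frac{18304}{25} = - \frac{6278272}{25}$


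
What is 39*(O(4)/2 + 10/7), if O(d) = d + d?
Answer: 1482/7 ≈ 211.71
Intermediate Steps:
O(d) = 2*d
39*(O(4)/2 + 10/7) = 39*((2*4)/2 + 10/7) = 39*(8*(½) + 10*(⅐)) = 39*(4 + 10/7) = 39*(38/7) = 1482/7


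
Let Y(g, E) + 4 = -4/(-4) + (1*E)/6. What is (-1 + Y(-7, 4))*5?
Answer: -50/3 ≈ -16.667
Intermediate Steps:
Y(g, E) = -3 + E/6 (Y(g, E) = -4 + (-4/(-4) + (1*E)/6) = -4 + (-4*(-¼) + E*(⅙)) = -4 + (1 + E/6) = -3 + E/6)
(-1 + Y(-7, 4))*5 = (-1 + (-3 + (⅙)*4))*5 = (-1 + (-3 + ⅔))*5 = (-1 - 7/3)*5 = -10/3*5 = -50/3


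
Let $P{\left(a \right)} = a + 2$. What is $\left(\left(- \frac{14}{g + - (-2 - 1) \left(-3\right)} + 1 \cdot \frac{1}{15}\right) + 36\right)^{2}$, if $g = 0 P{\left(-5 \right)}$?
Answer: $\frac{2866249}{2025} \approx 1415.4$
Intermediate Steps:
$P{\left(a \right)} = 2 + a$
$g = 0$ ($g = 0 \left(2 - 5\right) = 0 \left(-3\right) = 0$)
$\left(\left(- \frac{14}{g + - (-2 - 1) \left(-3\right)} + 1 \cdot \frac{1}{15}\right) + 36\right)^{2} = \left(\left(- \frac{14}{0 + - (-2 - 1) \left(-3\right)} + 1 \cdot \frac{1}{15}\right) + 36\right)^{2} = \left(\left(- \frac{14}{0 + \left(-1\right) \left(-3\right) \left(-3\right)} + 1 \cdot \frac{1}{15}\right) + 36\right)^{2} = \left(\left(- \frac{14}{0 + 3 \left(-3\right)} + \frac{1}{15}\right) + 36\right)^{2} = \left(\left(- \frac{14}{0 - 9} + \frac{1}{15}\right) + 36\right)^{2} = \left(\left(- \frac{14}{-9} + \frac{1}{15}\right) + 36\right)^{2} = \left(\left(\left(-14\right) \left(- \frac{1}{9}\right) + \frac{1}{15}\right) + 36\right)^{2} = \left(\left(\frac{14}{9} + \frac{1}{15}\right) + 36\right)^{2} = \left(\frac{73}{45} + 36\right)^{2} = \left(\frac{1693}{45}\right)^{2} = \frac{2866249}{2025}$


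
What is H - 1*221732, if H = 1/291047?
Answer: -64534433403/291047 ≈ -2.2173e+5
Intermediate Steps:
H = 1/291047 ≈ 3.4359e-6
H - 1*221732 = 1/291047 - 1*221732 = 1/291047 - 221732 = -64534433403/291047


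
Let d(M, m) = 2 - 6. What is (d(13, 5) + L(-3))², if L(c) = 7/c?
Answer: 361/9 ≈ 40.111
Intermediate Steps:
d(M, m) = -4
(d(13, 5) + L(-3))² = (-4 + 7/(-3))² = (-4 + 7*(-⅓))² = (-4 - 7/3)² = (-19/3)² = 361/9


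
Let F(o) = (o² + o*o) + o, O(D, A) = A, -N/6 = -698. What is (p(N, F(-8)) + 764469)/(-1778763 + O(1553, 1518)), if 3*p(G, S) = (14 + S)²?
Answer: -2311363/5331735 ≈ -0.43351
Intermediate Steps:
N = 4188 (N = -6*(-698) = 4188)
F(o) = o + 2*o² (F(o) = (o² + o²) + o = 2*o² + o = o + 2*o²)
p(G, S) = (14 + S)²/3
(p(N, F(-8)) + 764469)/(-1778763 + O(1553, 1518)) = ((14 - 8*(1 + 2*(-8)))²/3 + 764469)/(-1778763 + 1518) = ((14 - 8*(1 - 16))²/3 + 764469)/(-1777245) = ((14 - 8*(-15))²/3 + 764469)*(-1/1777245) = ((14 + 120)²/3 + 764469)*(-1/1777245) = ((⅓)*134² + 764469)*(-1/1777245) = ((⅓)*17956 + 764469)*(-1/1777245) = (17956/3 + 764469)*(-1/1777245) = (2311363/3)*(-1/1777245) = -2311363/5331735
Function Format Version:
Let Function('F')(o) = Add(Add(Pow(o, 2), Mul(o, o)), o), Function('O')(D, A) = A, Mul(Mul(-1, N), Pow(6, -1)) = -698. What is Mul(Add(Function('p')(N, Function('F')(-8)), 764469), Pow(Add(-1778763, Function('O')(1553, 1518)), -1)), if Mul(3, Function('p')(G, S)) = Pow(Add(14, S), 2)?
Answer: Rational(-2311363, 5331735) ≈ -0.43351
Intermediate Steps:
N = 4188 (N = Mul(-6, -698) = 4188)
Function('F')(o) = Add(o, Mul(2, Pow(o, 2))) (Function('F')(o) = Add(Add(Pow(o, 2), Pow(o, 2)), o) = Add(Mul(2, Pow(o, 2)), o) = Add(o, Mul(2, Pow(o, 2))))
Function('p')(G, S) = Mul(Rational(1, 3), Pow(Add(14, S), 2))
Mul(Add(Function('p')(N, Function('F')(-8)), 764469), Pow(Add(-1778763, Function('O')(1553, 1518)), -1)) = Mul(Add(Mul(Rational(1, 3), Pow(Add(14, Mul(-8, Add(1, Mul(2, -8)))), 2)), 764469), Pow(Add(-1778763, 1518), -1)) = Mul(Add(Mul(Rational(1, 3), Pow(Add(14, Mul(-8, Add(1, -16))), 2)), 764469), Pow(-1777245, -1)) = Mul(Add(Mul(Rational(1, 3), Pow(Add(14, Mul(-8, -15)), 2)), 764469), Rational(-1, 1777245)) = Mul(Add(Mul(Rational(1, 3), Pow(Add(14, 120), 2)), 764469), Rational(-1, 1777245)) = Mul(Add(Mul(Rational(1, 3), Pow(134, 2)), 764469), Rational(-1, 1777245)) = Mul(Add(Mul(Rational(1, 3), 17956), 764469), Rational(-1, 1777245)) = Mul(Add(Rational(17956, 3), 764469), Rational(-1, 1777245)) = Mul(Rational(2311363, 3), Rational(-1, 1777245)) = Rational(-2311363, 5331735)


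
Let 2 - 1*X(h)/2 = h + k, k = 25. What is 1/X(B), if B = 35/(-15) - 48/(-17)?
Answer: -51/2396 ≈ -0.021285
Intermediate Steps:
B = 25/51 (B = 35*(-1/15) - 48*(-1/17) = -7/3 + 48/17 = 25/51 ≈ 0.49020)
X(h) = -46 - 2*h (X(h) = 4 - 2*(h + 25) = 4 - 2*(25 + h) = 4 + (-50 - 2*h) = -46 - 2*h)
1/X(B) = 1/(-46 - 2*25/51) = 1/(-46 - 50/51) = 1/(-2396/51) = -51/2396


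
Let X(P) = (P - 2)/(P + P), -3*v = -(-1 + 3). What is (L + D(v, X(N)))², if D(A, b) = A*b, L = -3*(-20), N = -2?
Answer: 33124/9 ≈ 3680.4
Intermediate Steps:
L = 60
v = ⅔ (v = -(-1)*(-1 + 3)/3 = -(-1)*2/3 = -⅓*(-2) = ⅔ ≈ 0.66667)
X(P) = (-2 + P)/(2*P) (X(P) = (-2 + P)/((2*P)) = (-2 + P)*(1/(2*P)) = (-2 + P)/(2*P))
(L + D(v, X(N)))² = (60 + 2*((½)*(-2 - 2)/(-2))/3)² = (60 + 2*((½)*(-½)*(-4))/3)² = (60 + (⅔)*1)² = (60 + ⅔)² = (182/3)² = 33124/9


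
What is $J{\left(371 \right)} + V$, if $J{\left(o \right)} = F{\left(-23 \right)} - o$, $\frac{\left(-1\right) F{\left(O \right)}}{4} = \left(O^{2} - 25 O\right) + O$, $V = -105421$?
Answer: $-110116$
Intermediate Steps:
$F{\left(O \right)} = - 4 O^{2} + 96 O$ ($F{\left(O \right)} = - 4 \left(\left(O^{2} - 25 O\right) + O\right) = - 4 \left(O^{2} - 24 O\right) = - 4 O^{2} + 96 O$)
$J{\left(o \right)} = -4324 - o$ ($J{\left(o \right)} = 4 \left(-23\right) \left(24 - -23\right) - o = 4 \left(-23\right) \left(24 + 23\right) - o = 4 \left(-23\right) 47 - o = -4324 - o$)
$J{\left(371 \right)} + V = \left(-4324 - 371\right) - 105421 = -4695 - 105421 = -110116$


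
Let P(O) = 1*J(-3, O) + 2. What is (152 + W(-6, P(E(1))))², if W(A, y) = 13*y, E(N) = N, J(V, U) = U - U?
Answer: 31684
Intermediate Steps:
J(V, U) = 0
P(O) = 2 (P(O) = 1*0 + 2 = 0 + 2 = 2)
(152 + W(-6, P(E(1))))² = (152 + 13*2)² = (152 + 26)² = 178² = 31684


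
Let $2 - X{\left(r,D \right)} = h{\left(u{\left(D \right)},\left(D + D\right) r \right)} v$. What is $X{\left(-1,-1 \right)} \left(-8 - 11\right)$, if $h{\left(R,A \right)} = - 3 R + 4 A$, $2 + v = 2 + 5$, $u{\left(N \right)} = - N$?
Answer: $437$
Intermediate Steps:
$v = 5$ ($v = -2 + \left(2 + 5\right) = -2 + 7 = 5$)
$X{\left(r,D \right)} = 2 - 15 D - 40 D r$ ($X{\left(r,D \right)} = 2 - \left(- 3 \left(- D\right) + 4 \left(D + D\right) r\right) 5 = 2 - \left(3 D + 4 \cdot 2 D r\right) 5 = 2 - \left(3 D + 8 D r\right) 5 = 2 - \left(15 D + 40 D r\right) = 2 - 15 D - 40 D r$)
$X{\left(-1,-1 \right)} \left(-8 - 11\right) = \left(2 - -15 - \left(-40\right) \left(-1\right)\right) \left(-8 - 11\right) = \left(2 + 15 - 40\right) \left(-19\right) = \left(-23\right) \left(-19\right) = 437$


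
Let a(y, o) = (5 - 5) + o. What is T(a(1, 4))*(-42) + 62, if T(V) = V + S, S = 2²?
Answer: -274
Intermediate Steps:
S = 4
a(y, o) = o (a(y, o) = 0 + o = o)
T(V) = 4 + V (T(V) = V + 4 = 4 + V)
T(a(1, 4))*(-42) + 62 = (4 + 4)*(-42) + 62 = 8*(-42) + 62 = -336 + 62 = -274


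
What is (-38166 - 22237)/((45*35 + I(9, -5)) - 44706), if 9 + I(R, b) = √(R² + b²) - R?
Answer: 372332721/265976585 + 8629*√106/265976585 ≈ 1.4002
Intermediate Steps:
I(R, b) = -9 + √(R² + b²) - R (I(R, b) = -9 + (√(R² + b²) - R) = -9 + √(R² + b²) - R)
(-38166 - 22237)/((45*35 + I(9, -5)) - 44706) = (-38166 - 22237)/((45*35 + (-9 + √(9² + (-5)²) - 1*9)) - 44706) = -60403/((1575 + (-9 + √(81 + 25) - 9)) - 44706) = -60403/((1575 + (-9 + √106 - 9)) - 44706) = -60403/((1575 + (-18 + √106)) - 44706) = -60403/((1557 + √106) - 44706) = -60403/(-43149 + √106)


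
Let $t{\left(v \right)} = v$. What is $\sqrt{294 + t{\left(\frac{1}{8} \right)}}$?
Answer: $\frac{\sqrt{4706}}{4} \approx 17.15$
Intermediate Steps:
$\sqrt{294 + t{\left(\frac{1}{8} \right)}} = \sqrt{294 + \frac{1}{8}} = \sqrt{\frac{2353}{8}} = \frac{\sqrt{4706}}{4}$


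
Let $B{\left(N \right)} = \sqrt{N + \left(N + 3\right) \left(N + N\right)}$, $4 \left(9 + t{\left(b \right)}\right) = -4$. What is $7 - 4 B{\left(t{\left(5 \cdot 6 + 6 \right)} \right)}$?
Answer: $7 - 4 \sqrt{130} \approx -38.607$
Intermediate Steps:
$t{\left(b \right)} = -10$ ($t{\left(b \right)} = -9 + \frac{1}{4} \left(-4\right) = -9 - 1 = -10$)
$B{\left(N \right)} = \sqrt{N + 2 N \left(3 + N\right)}$ ($B{\left(N \right)} = \sqrt{N + \left(3 + N\right) 2 N} = \sqrt{N + 2 N \left(3 + N\right)}$)
$7 - 4 B{\left(t{\left(5 \cdot 6 + 6 \right)} \right)} = 7 - 4 \sqrt{- 10 \left(7 + 2 \left(-10\right)\right)} = 7 - 4 \sqrt{- 10 \left(7 - 20\right)} = 7 - 4 \sqrt{\left(-10\right) \left(-13\right)} = 7 - 4 \sqrt{130}$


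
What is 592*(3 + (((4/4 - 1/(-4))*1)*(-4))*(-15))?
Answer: 46176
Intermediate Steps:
592*(3 + (((4/4 - 1/(-4))*1)*(-4))*(-15)) = 592*(3 + (((4*(1/4) - 1*(-1/4))*1)*(-4))*(-15)) = 592*(3 + (((1 + 1/4)*1)*(-4))*(-15)) = 592*(3 + (((5/4)*1)*(-4))*(-15)) = 592*(3 + ((5/4)*(-4))*(-15)) = 592*(3 - 5*(-15)) = 592*(3 + 75) = 592*78 = 46176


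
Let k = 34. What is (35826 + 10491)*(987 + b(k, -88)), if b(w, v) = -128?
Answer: 39786303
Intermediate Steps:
(35826 + 10491)*(987 + b(k, -88)) = (35826 + 10491)*(987 - 128) = 46317*859 = 39786303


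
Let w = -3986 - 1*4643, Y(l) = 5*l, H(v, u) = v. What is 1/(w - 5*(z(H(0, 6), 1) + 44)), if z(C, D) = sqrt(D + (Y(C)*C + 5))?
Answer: -8849/78304651 + 5*sqrt(6)/78304651 ≈ -0.00011285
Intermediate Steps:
z(C, D) = sqrt(5 + D + 5*C**2) (z(C, D) = sqrt(D + ((5*C)*C + 5)) = sqrt(D + (5*C**2 + 5)) = sqrt(D + (5 + 5*C**2)) = sqrt(5 + D + 5*C**2))
w = -8629 (w = -3986 - 4643 = -8629)
1/(w - 5*(z(H(0, 6), 1) + 44)) = 1/(-8629 - 5*(sqrt(5 + 1 + 5*0**2) + 44)) = 1/(-8629 - 5*(sqrt(5 + 1 + 5*0) + 44)) = 1/(-8629 - 5*(sqrt(5 + 1 + 0) + 44)) = 1/(-8629 - 5*(sqrt(6) + 44)) = 1/(-8629 - 5*(44 + sqrt(6))) = 1/(-8629 + (-220 - 5*sqrt(6))) = 1/(-8849 - 5*sqrt(6))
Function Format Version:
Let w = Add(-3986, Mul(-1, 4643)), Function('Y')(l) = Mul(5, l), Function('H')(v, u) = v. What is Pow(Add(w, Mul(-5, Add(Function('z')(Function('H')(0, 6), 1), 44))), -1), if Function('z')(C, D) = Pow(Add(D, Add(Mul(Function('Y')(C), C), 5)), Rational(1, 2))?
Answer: Add(Rational(-8849, 78304651), Mul(Rational(5, 78304651), Pow(6, Rational(1, 2)))) ≈ -0.00011285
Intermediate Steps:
Function('z')(C, D) = Pow(Add(5, D, Mul(5, Pow(C, 2))), Rational(1, 2)) (Function('z')(C, D) = Pow(Add(D, Add(Mul(Mul(5, C), C), 5)), Rational(1, 2)) = Pow(Add(D, Add(Mul(5, Pow(C, 2)), 5)), Rational(1, 2)) = Pow(Add(D, Add(5, Mul(5, Pow(C, 2)))), Rational(1, 2)) = Pow(Add(5, D, Mul(5, Pow(C, 2))), Rational(1, 2)))
w = -8629 (w = Add(-3986, -4643) = -8629)
Pow(Add(w, Mul(-5, Add(Function('z')(Function('H')(0, 6), 1), 44))), -1) = Pow(Add(-8629, Mul(-5, Add(Pow(Add(5, 1, Mul(5, Pow(0, 2))), Rational(1, 2)), 44))), -1) = Pow(Add(-8629, Mul(-5, Add(Pow(Add(5, 1, Mul(5, 0)), Rational(1, 2)), 44))), -1) = Pow(Add(-8629, Mul(-5, Add(Pow(Add(5, 1, 0), Rational(1, 2)), 44))), -1) = Pow(Add(-8629, Mul(-5, Add(Pow(6, Rational(1, 2)), 44))), -1) = Pow(Add(-8629, Mul(-5, Add(44, Pow(6, Rational(1, 2))))), -1) = Pow(Add(-8629, Add(-220, Mul(-5, Pow(6, Rational(1, 2))))), -1) = Pow(Add(-8849, Mul(-5, Pow(6, Rational(1, 2)))), -1)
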